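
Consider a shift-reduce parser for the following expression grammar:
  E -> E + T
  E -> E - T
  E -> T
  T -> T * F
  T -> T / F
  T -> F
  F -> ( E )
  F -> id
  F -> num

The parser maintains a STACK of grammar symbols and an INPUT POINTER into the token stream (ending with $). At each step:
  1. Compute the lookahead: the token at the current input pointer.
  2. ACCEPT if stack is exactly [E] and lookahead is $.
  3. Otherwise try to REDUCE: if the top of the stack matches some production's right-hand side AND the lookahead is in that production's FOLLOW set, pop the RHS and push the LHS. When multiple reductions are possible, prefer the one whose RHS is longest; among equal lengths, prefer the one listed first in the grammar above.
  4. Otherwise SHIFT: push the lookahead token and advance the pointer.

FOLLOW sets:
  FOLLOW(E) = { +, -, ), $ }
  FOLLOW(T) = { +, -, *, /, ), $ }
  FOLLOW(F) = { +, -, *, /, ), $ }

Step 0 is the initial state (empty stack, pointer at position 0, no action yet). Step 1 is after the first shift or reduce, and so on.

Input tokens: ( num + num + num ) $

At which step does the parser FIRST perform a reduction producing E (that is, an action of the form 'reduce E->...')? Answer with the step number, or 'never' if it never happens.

Step 1: shift (. Stack=[(] ptr=1 lookahead=num remaining=[num + num + num ) $]
Step 2: shift num. Stack=[( num] ptr=2 lookahead=+ remaining=[+ num + num ) $]
Step 3: reduce F->num. Stack=[( F] ptr=2 lookahead=+ remaining=[+ num + num ) $]
Step 4: reduce T->F. Stack=[( T] ptr=2 lookahead=+ remaining=[+ num + num ) $]
Step 5: reduce E->T. Stack=[( E] ptr=2 lookahead=+ remaining=[+ num + num ) $]

Answer: 5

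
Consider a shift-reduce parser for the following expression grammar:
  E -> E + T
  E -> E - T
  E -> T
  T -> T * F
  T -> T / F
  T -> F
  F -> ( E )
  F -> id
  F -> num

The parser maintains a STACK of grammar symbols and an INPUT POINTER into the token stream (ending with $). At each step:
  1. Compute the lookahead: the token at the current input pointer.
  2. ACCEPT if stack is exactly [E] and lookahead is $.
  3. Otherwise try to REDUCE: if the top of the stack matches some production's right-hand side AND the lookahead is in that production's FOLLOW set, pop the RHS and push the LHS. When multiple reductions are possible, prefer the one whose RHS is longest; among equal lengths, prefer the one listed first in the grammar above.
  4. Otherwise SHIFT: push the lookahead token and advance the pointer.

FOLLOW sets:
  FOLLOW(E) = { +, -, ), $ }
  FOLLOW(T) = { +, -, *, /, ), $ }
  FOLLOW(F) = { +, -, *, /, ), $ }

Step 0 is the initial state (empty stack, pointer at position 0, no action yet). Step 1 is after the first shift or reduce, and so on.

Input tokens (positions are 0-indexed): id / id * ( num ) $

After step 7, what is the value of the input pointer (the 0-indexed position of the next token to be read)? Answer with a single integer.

Answer: 3

Derivation:
Step 1: shift id. Stack=[id] ptr=1 lookahead=/ remaining=[/ id * ( num ) $]
Step 2: reduce F->id. Stack=[F] ptr=1 lookahead=/ remaining=[/ id * ( num ) $]
Step 3: reduce T->F. Stack=[T] ptr=1 lookahead=/ remaining=[/ id * ( num ) $]
Step 4: shift /. Stack=[T /] ptr=2 lookahead=id remaining=[id * ( num ) $]
Step 5: shift id. Stack=[T / id] ptr=3 lookahead=* remaining=[* ( num ) $]
Step 6: reduce F->id. Stack=[T / F] ptr=3 lookahead=* remaining=[* ( num ) $]
Step 7: reduce T->T / F. Stack=[T] ptr=3 lookahead=* remaining=[* ( num ) $]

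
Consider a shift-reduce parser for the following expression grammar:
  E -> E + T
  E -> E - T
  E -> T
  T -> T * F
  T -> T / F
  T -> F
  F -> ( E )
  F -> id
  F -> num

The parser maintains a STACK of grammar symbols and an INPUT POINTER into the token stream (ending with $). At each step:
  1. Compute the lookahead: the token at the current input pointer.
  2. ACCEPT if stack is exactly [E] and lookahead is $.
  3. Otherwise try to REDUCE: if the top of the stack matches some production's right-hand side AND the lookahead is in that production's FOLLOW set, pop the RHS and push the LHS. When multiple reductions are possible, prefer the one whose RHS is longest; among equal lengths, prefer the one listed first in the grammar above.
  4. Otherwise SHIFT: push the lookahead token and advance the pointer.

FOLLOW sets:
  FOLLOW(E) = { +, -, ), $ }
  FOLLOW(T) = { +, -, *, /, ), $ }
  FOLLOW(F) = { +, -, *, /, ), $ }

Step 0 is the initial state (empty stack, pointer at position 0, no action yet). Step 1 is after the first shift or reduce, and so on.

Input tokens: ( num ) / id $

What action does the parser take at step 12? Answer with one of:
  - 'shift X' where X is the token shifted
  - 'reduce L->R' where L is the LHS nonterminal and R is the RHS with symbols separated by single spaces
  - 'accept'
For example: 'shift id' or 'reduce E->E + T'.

Step 1: shift (. Stack=[(] ptr=1 lookahead=num remaining=[num ) / id $]
Step 2: shift num. Stack=[( num] ptr=2 lookahead=) remaining=[) / id $]
Step 3: reduce F->num. Stack=[( F] ptr=2 lookahead=) remaining=[) / id $]
Step 4: reduce T->F. Stack=[( T] ptr=2 lookahead=) remaining=[) / id $]
Step 5: reduce E->T. Stack=[( E] ptr=2 lookahead=) remaining=[) / id $]
Step 6: shift ). Stack=[( E )] ptr=3 lookahead=/ remaining=[/ id $]
Step 7: reduce F->( E ). Stack=[F] ptr=3 lookahead=/ remaining=[/ id $]
Step 8: reduce T->F. Stack=[T] ptr=3 lookahead=/ remaining=[/ id $]
Step 9: shift /. Stack=[T /] ptr=4 lookahead=id remaining=[id $]
Step 10: shift id. Stack=[T / id] ptr=5 lookahead=$ remaining=[$]
Step 11: reduce F->id. Stack=[T / F] ptr=5 lookahead=$ remaining=[$]
Step 12: reduce T->T / F. Stack=[T] ptr=5 lookahead=$ remaining=[$]

Answer: reduce T->T / F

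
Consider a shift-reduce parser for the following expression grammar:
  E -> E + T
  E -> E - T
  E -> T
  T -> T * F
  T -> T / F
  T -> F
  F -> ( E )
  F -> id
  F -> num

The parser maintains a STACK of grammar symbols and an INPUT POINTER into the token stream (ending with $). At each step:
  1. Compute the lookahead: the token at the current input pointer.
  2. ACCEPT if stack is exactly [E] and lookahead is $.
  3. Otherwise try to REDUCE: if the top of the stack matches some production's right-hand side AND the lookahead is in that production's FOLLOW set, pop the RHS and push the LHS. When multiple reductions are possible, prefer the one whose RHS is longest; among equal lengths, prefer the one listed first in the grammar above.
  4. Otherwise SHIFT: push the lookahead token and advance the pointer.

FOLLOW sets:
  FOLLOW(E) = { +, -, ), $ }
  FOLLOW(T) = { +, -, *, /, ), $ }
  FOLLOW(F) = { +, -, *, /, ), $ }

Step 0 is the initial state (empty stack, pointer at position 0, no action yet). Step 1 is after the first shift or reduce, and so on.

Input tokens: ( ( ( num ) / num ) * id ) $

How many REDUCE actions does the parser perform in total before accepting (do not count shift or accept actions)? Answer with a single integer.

Step 1: shift (. Stack=[(] ptr=1 lookahead=( remaining=[( ( num ) / num ) * id ) $]
Step 2: shift (. Stack=[( (] ptr=2 lookahead=( remaining=[( num ) / num ) * id ) $]
Step 3: shift (. Stack=[( ( (] ptr=3 lookahead=num remaining=[num ) / num ) * id ) $]
Step 4: shift num. Stack=[( ( ( num] ptr=4 lookahead=) remaining=[) / num ) * id ) $]
Step 5: reduce F->num. Stack=[( ( ( F] ptr=4 lookahead=) remaining=[) / num ) * id ) $]
Step 6: reduce T->F. Stack=[( ( ( T] ptr=4 lookahead=) remaining=[) / num ) * id ) $]
Step 7: reduce E->T. Stack=[( ( ( E] ptr=4 lookahead=) remaining=[) / num ) * id ) $]
Step 8: shift ). Stack=[( ( ( E )] ptr=5 lookahead=/ remaining=[/ num ) * id ) $]
Step 9: reduce F->( E ). Stack=[( ( F] ptr=5 lookahead=/ remaining=[/ num ) * id ) $]
Step 10: reduce T->F. Stack=[( ( T] ptr=5 lookahead=/ remaining=[/ num ) * id ) $]
Step 11: shift /. Stack=[( ( T /] ptr=6 lookahead=num remaining=[num ) * id ) $]
Step 12: shift num. Stack=[( ( T / num] ptr=7 lookahead=) remaining=[) * id ) $]
Step 13: reduce F->num. Stack=[( ( T / F] ptr=7 lookahead=) remaining=[) * id ) $]
Step 14: reduce T->T / F. Stack=[( ( T] ptr=7 lookahead=) remaining=[) * id ) $]
Step 15: reduce E->T. Stack=[( ( E] ptr=7 lookahead=) remaining=[) * id ) $]
Step 16: shift ). Stack=[( ( E )] ptr=8 lookahead=* remaining=[* id ) $]
Step 17: reduce F->( E ). Stack=[( F] ptr=8 lookahead=* remaining=[* id ) $]
Step 18: reduce T->F. Stack=[( T] ptr=8 lookahead=* remaining=[* id ) $]
Step 19: shift *. Stack=[( T *] ptr=9 lookahead=id remaining=[id ) $]
Step 20: shift id. Stack=[( T * id] ptr=10 lookahead=) remaining=[) $]
Step 21: reduce F->id. Stack=[( T * F] ptr=10 lookahead=) remaining=[) $]
Step 22: reduce T->T * F. Stack=[( T] ptr=10 lookahead=) remaining=[) $]
Step 23: reduce E->T. Stack=[( E] ptr=10 lookahead=) remaining=[) $]
Step 24: shift ). Stack=[( E )] ptr=11 lookahead=$ remaining=[$]
Step 25: reduce F->( E ). Stack=[F] ptr=11 lookahead=$ remaining=[$]
Step 26: reduce T->F. Stack=[T] ptr=11 lookahead=$ remaining=[$]
Step 27: reduce E->T. Stack=[E] ptr=11 lookahead=$ remaining=[$]
Step 28: accept. Stack=[E] ptr=11 lookahead=$ remaining=[$]

Answer: 16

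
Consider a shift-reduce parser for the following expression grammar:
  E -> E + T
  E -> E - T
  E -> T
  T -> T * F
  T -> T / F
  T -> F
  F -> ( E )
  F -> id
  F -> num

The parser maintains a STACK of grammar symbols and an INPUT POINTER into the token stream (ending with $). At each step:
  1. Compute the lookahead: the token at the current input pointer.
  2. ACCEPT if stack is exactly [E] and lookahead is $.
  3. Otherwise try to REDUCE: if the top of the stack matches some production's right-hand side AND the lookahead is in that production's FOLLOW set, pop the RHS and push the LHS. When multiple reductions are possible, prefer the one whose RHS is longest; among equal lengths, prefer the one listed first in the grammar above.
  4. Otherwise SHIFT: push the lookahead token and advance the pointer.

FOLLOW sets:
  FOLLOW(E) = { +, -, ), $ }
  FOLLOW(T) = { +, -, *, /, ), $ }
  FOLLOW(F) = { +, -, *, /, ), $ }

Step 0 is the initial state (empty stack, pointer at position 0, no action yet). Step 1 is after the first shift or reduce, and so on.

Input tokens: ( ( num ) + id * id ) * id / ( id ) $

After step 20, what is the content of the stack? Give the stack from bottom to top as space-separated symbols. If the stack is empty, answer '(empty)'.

Step 1: shift (. Stack=[(] ptr=1 lookahead=( remaining=[( num ) + id * id ) * id / ( id ) $]
Step 2: shift (. Stack=[( (] ptr=2 lookahead=num remaining=[num ) + id * id ) * id / ( id ) $]
Step 3: shift num. Stack=[( ( num] ptr=3 lookahead=) remaining=[) + id * id ) * id / ( id ) $]
Step 4: reduce F->num. Stack=[( ( F] ptr=3 lookahead=) remaining=[) + id * id ) * id / ( id ) $]
Step 5: reduce T->F. Stack=[( ( T] ptr=3 lookahead=) remaining=[) + id * id ) * id / ( id ) $]
Step 6: reduce E->T. Stack=[( ( E] ptr=3 lookahead=) remaining=[) + id * id ) * id / ( id ) $]
Step 7: shift ). Stack=[( ( E )] ptr=4 lookahead=+ remaining=[+ id * id ) * id / ( id ) $]
Step 8: reduce F->( E ). Stack=[( F] ptr=4 lookahead=+ remaining=[+ id * id ) * id / ( id ) $]
Step 9: reduce T->F. Stack=[( T] ptr=4 lookahead=+ remaining=[+ id * id ) * id / ( id ) $]
Step 10: reduce E->T. Stack=[( E] ptr=4 lookahead=+ remaining=[+ id * id ) * id / ( id ) $]
Step 11: shift +. Stack=[( E +] ptr=5 lookahead=id remaining=[id * id ) * id / ( id ) $]
Step 12: shift id. Stack=[( E + id] ptr=6 lookahead=* remaining=[* id ) * id / ( id ) $]
Step 13: reduce F->id. Stack=[( E + F] ptr=6 lookahead=* remaining=[* id ) * id / ( id ) $]
Step 14: reduce T->F. Stack=[( E + T] ptr=6 lookahead=* remaining=[* id ) * id / ( id ) $]
Step 15: shift *. Stack=[( E + T *] ptr=7 lookahead=id remaining=[id ) * id / ( id ) $]
Step 16: shift id. Stack=[( E + T * id] ptr=8 lookahead=) remaining=[) * id / ( id ) $]
Step 17: reduce F->id. Stack=[( E + T * F] ptr=8 lookahead=) remaining=[) * id / ( id ) $]
Step 18: reduce T->T * F. Stack=[( E + T] ptr=8 lookahead=) remaining=[) * id / ( id ) $]
Step 19: reduce E->E + T. Stack=[( E] ptr=8 lookahead=) remaining=[) * id / ( id ) $]
Step 20: shift ). Stack=[( E )] ptr=9 lookahead=* remaining=[* id / ( id ) $]

Answer: ( E )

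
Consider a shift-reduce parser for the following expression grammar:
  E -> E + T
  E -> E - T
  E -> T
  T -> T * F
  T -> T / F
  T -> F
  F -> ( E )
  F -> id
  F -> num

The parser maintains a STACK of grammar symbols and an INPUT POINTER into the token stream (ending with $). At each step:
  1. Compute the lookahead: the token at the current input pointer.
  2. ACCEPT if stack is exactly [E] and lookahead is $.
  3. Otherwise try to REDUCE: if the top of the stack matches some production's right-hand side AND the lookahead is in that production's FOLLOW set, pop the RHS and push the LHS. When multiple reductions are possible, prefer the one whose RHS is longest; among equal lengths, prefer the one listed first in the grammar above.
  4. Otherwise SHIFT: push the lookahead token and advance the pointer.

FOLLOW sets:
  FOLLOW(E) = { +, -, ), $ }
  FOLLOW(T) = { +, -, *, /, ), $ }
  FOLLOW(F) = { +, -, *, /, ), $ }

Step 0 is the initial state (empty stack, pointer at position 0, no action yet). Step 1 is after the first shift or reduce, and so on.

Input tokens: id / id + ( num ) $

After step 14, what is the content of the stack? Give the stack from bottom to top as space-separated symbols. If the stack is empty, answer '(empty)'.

Answer: E + ( E

Derivation:
Step 1: shift id. Stack=[id] ptr=1 lookahead=/ remaining=[/ id + ( num ) $]
Step 2: reduce F->id. Stack=[F] ptr=1 lookahead=/ remaining=[/ id + ( num ) $]
Step 3: reduce T->F. Stack=[T] ptr=1 lookahead=/ remaining=[/ id + ( num ) $]
Step 4: shift /. Stack=[T /] ptr=2 lookahead=id remaining=[id + ( num ) $]
Step 5: shift id. Stack=[T / id] ptr=3 lookahead=+ remaining=[+ ( num ) $]
Step 6: reduce F->id. Stack=[T / F] ptr=3 lookahead=+ remaining=[+ ( num ) $]
Step 7: reduce T->T / F. Stack=[T] ptr=3 lookahead=+ remaining=[+ ( num ) $]
Step 8: reduce E->T. Stack=[E] ptr=3 lookahead=+ remaining=[+ ( num ) $]
Step 9: shift +. Stack=[E +] ptr=4 lookahead=( remaining=[( num ) $]
Step 10: shift (. Stack=[E + (] ptr=5 lookahead=num remaining=[num ) $]
Step 11: shift num. Stack=[E + ( num] ptr=6 lookahead=) remaining=[) $]
Step 12: reduce F->num. Stack=[E + ( F] ptr=6 lookahead=) remaining=[) $]
Step 13: reduce T->F. Stack=[E + ( T] ptr=6 lookahead=) remaining=[) $]
Step 14: reduce E->T. Stack=[E + ( E] ptr=6 lookahead=) remaining=[) $]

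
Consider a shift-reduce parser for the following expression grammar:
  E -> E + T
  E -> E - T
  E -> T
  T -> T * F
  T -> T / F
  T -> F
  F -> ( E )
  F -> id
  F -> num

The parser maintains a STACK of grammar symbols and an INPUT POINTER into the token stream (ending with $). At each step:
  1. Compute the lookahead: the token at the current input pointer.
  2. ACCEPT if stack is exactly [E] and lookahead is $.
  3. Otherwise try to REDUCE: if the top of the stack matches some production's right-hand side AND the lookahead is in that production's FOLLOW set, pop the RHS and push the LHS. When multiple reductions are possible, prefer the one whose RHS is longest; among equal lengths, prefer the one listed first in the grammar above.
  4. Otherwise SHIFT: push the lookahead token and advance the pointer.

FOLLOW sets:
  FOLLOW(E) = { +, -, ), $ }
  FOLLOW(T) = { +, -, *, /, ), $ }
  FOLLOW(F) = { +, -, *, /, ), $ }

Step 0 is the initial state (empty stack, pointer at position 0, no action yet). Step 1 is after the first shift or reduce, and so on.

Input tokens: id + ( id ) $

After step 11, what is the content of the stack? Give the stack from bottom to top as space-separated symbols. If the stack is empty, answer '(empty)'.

Step 1: shift id. Stack=[id] ptr=1 lookahead=+ remaining=[+ ( id ) $]
Step 2: reduce F->id. Stack=[F] ptr=1 lookahead=+ remaining=[+ ( id ) $]
Step 3: reduce T->F. Stack=[T] ptr=1 lookahead=+ remaining=[+ ( id ) $]
Step 4: reduce E->T. Stack=[E] ptr=1 lookahead=+ remaining=[+ ( id ) $]
Step 5: shift +. Stack=[E +] ptr=2 lookahead=( remaining=[( id ) $]
Step 6: shift (. Stack=[E + (] ptr=3 lookahead=id remaining=[id ) $]
Step 7: shift id. Stack=[E + ( id] ptr=4 lookahead=) remaining=[) $]
Step 8: reduce F->id. Stack=[E + ( F] ptr=4 lookahead=) remaining=[) $]
Step 9: reduce T->F. Stack=[E + ( T] ptr=4 lookahead=) remaining=[) $]
Step 10: reduce E->T. Stack=[E + ( E] ptr=4 lookahead=) remaining=[) $]
Step 11: shift ). Stack=[E + ( E )] ptr=5 lookahead=$ remaining=[$]

Answer: E + ( E )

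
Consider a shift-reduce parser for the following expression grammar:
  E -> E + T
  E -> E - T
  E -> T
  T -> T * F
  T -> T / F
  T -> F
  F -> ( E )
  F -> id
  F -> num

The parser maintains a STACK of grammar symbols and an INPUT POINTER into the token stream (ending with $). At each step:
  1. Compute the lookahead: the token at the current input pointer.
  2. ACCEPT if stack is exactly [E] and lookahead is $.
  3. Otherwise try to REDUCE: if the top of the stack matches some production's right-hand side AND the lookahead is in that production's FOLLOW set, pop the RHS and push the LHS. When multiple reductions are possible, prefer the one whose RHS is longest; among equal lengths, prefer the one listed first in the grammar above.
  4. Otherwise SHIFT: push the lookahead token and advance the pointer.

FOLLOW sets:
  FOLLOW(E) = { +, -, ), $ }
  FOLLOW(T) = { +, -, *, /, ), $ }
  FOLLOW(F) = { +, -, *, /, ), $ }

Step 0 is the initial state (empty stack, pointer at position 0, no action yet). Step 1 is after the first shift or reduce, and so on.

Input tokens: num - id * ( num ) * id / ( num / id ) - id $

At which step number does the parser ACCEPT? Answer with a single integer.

Answer: 41

Derivation:
Step 1: shift num. Stack=[num] ptr=1 lookahead=- remaining=[- id * ( num ) * id / ( num / id ) - id $]
Step 2: reduce F->num. Stack=[F] ptr=1 lookahead=- remaining=[- id * ( num ) * id / ( num / id ) - id $]
Step 3: reduce T->F. Stack=[T] ptr=1 lookahead=- remaining=[- id * ( num ) * id / ( num / id ) - id $]
Step 4: reduce E->T. Stack=[E] ptr=1 lookahead=- remaining=[- id * ( num ) * id / ( num / id ) - id $]
Step 5: shift -. Stack=[E -] ptr=2 lookahead=id remaining=[id * ( num ) * id / ( num / id ) - id $]
Step 6: shift id. Stack=[E - id] ptr=3 lookahead=* remaining=[* ( num ) * id / ( num / id ) - id $]
Step 7: reduce F->id. Stack=[E - F] ptr=3 lookahead=* remaining=[* ( num ) * id / ( num / id ) - id $]
Step 8: reduce T->F. Stack=[E - T] ptr=3 lookahead=* remaining=[* ( num ) * id / ( num / id ) - id $]
Step 9: shift *. Stack=[E - T *] ptr=4 lookahead=( remaining=[( num ) * id / ( num / id ) - id $]
Step 10: shift (. Stack=[E - T * (] ptr=5 lookahead=num remaining=[num ) * id / ( num / id ) - id $]
Step 11: shift num. Stack=[E - T * ( num] ptr=6 lookahead=) remaining=[) * id / ( num / id ) - id $]
Step 12: reduce F->num. Stack=[E - T * ( F] ptr=6 lookahead=) remaining=[) * id / ( num / id ) - id $]
Step 13: reduce T->F. Stack=[E - T * ( T] ptr=6 lookahead=) remaining=[) * id / ( num / id ) - id $]
Step 14: reduce E->T. Stack=[E - T * ( E] ptr=6 lookahead=) remaining=[) * id / ( num / id ) - id $]
Step 15: shift ). Stack=[E - T * ( E )] ptr=7 lookahead=* remaining=[* id / ( num / id ) - id $]
Step 16: reduce F->( E ). Stack=[E - T * F] ptr=7 lookahead=* remaining=[* id / ( num / id ) - id $]
Step 17: reduce T->T * F. Stack=[E - T] ptr=7 lookahead=* remaining=[* id / ( num / id ) - id $]
Step 18: shift *. Stack=[E - T *] ptr=8 lookahead=id remaining=[id / ( num / id ) - id $]
Step 19: shift id. Stack=[E - T * id] ptr=9 lookahead=/ remaining=[/ ( num / id ) - id $]
Step 20: reduce F->id. Stack=[E - T * F] ptr=9 lookahead=/ remaining=[/ ( num / id ) - id $]
Step 21: reduce T->T * F. Stack=[E - T] ptr=9 lookahead=/ remaining=[/ ( num / id ) - id $]
Step 22: shift /. Stack=[E - T /] ptr=10 lookahead=( remaining=[( num / id ) - id $]
Step 23: shift (. Stack=[E - T / (] ptr=11 lookahead=num remaining=[num / id ) - id $]
Step 24: shift num. Stack=[E - T / ( num] ptr=12 lookahead=/ remaining=[/ id ) - id $]
Step 25: reduce F->num. Stack=[E - T / ( F] ptr=12 lookahead=/ remaining=[/ id ) - id $]
Step 26: reduce T->F. Stack=[E - T / ( T] ptr=12 lookahead=/ remaining=[/ id ) - id $]
Step 27: shift /. Stack=[E - T / ( T /] ptr=13 lookahead=id remaining=[id ) - id $]
Step 28: shift id. Stack=[E - T / ( T / id] ptr=14 lookahead=) remaining=[) - id $]
Step 29: reduce F->id. Stack=[E - T / ( T / F] ptr=14 lookahead=) remaining=[) - id $]
Step 30: reduce T->T / F. Stack=[E - T / ( T] ptr=14 lookahead=) remaining=[) - id $]
Step 31: reduce E->T. Stack=[E - T / ( E] ptr=14 lookahead=) remaining=[) - id $]
Step 32: shift ). Stack=[E - T / ( E )] ptr=15 lookahead=- remaining=[- id $]
Step 33: reduce F->( E ). Stack=[E - T / F] ptr=15 lookahead=- remaining=[- id $]
Step 34: reduce T->T / F. Stack=[E - T] ptr=15 lookahead=- remaining=[- id $]
Step 35: reduce E->E - T. Stack=[E] ptr=15 lookahead=- remaining=[- id $]
Step 36: shift -. Stack=[E -] ptr=16 lookahead=id remaining=[id $]
Step 37: shift id. Stack=[E - id] ptr=17 lookahead=$ remaining=[$]
Step 38: reduce F->id. Stack=[E - F] ptr=17 lookahead=$ remaining=[$]
Step 39: reduce T->F. Stack=[E - T] ptr=17 lookahead=$ remaining=[$]
Step 40: reduce E->E - T. Stack=[E] ptr=17 lookahead=$ remaining=[$]
Step 41: accept. Stack=[E] ptr=17 lookahead=$ remaining=[$]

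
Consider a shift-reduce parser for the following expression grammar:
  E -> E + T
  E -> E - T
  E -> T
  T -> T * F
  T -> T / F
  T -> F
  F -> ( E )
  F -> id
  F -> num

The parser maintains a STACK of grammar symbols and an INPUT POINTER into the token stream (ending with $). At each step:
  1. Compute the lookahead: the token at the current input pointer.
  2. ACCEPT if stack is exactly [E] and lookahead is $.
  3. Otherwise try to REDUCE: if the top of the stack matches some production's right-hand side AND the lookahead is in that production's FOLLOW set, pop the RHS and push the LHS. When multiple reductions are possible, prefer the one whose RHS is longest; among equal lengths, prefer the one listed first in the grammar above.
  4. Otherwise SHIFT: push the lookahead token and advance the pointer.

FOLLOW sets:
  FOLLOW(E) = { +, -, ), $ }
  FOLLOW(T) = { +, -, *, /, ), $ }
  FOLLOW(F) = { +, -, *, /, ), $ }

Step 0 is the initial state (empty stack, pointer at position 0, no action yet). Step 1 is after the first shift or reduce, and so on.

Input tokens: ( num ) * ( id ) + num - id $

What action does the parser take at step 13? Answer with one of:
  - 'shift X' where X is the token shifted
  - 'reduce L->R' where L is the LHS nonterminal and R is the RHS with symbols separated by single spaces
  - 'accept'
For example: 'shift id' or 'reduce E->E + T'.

Step 1: shift (. Stack=[(] ptr=1 lookahead=num remaining=[num ) * ( id ) + num - id $]
Step 2: shift num. Stack=[( num] ptr=2 lookahead=) remaining=[) * ( id ) + num - id $]
Step 3: reduce F->num. Stack=[( F] ptr=2 lookahead=) remaining=[) * ( id ) + num - id $]
Step 4: reduce T->F. Stack=[( T] ptr=2 lookahead=) remaining=[) * ( id ) + num - id $]
Step 5: reduce E->T. Stack=[( E] ptr=2 lookahead=) remaining=[) * ( id ) + num - id $]
Step 6: shift ). Stack=[( E )] ptr=3 lookahead=* remaining=[* ( id ) + num - id $]
Step 7: reduce F->( E ). Stack=[F] ptr=3 lookahead=* remaining=[* ( id ) + num - id $]
Step 8: reduce T->F. Stack=[T] ptr=3 lookahead=* remaining=[* ( id ) + num - id $]
Step 9: shift *. Stack=[T *] ptr=4 lookahead=( remaining=[( id ) + num - id $]
Step 10: shift (. Stack=[T * (] ptr=5 lookahead=id remaining=[id ) + num - id $]
Step 11: shift id. Stack=[T * ( id] ptr=6 lookahead=) remaining=[) + num - id $]
Step 12: reduce F->id. Stack=[T * ( F] ptr=6 lookahead=) remaining=[) + num - id $]
Step 13: reduce T->F. Stack=[T * ( T] ptr=6 lookahead=) remaining=[) + num - id $]

Answer: reduce T->F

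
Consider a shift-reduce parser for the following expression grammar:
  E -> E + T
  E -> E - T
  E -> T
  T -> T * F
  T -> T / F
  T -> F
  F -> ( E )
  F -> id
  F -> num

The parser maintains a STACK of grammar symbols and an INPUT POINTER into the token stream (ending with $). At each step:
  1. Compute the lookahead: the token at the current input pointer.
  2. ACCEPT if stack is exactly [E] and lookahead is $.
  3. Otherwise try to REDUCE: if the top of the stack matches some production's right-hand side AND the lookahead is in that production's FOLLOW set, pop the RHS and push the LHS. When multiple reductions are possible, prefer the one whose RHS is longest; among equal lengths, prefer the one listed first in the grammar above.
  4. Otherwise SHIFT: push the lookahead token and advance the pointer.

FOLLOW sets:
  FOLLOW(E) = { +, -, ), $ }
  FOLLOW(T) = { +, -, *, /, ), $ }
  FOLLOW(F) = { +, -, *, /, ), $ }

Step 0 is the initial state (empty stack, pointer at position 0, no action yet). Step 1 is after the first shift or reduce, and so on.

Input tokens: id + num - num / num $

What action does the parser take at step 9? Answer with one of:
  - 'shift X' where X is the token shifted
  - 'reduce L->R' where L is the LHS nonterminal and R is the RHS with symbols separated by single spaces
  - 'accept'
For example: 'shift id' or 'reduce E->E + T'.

Answer: reduce E->E + T

Derivation:
Step 1: shift id. Stack=[id] ptr=1 lookahead=+ remaining=[+ num - num / num $]
Step 2: reduce F->id. Stack=[F] ptr=1 lookahead=+ remaining=[+ num - num / num $]
Step 3: reduce T->F. Stack=[T] ptr=1 lookahead=+ remaining=[+ num - num / num $]
Step 4: reduce E->T. Stack=[E] ptr=1 lookahead=+ remaining=[+ num - num / num $]
Step 5: shift +. Stack=[E +] ptr=2 lookahead=num remaining=[num - num / num $]
Step 6: shift num. Stack=[E + num] ptr=3 lookahead=- remaining=[- num / num $]
Step 7: reduce F->num. Stack=[E + F] ptr=3 lookahead=- remaining=[- num / num $]
Step 8: reduce T->F. Stack=[E + T] ptr=3 lookahead=- remaining=[- num / num $]
Step 9: reduce E->E + T. Stack=[E] ptr=3 lookahead=- remaining=[- num / num $]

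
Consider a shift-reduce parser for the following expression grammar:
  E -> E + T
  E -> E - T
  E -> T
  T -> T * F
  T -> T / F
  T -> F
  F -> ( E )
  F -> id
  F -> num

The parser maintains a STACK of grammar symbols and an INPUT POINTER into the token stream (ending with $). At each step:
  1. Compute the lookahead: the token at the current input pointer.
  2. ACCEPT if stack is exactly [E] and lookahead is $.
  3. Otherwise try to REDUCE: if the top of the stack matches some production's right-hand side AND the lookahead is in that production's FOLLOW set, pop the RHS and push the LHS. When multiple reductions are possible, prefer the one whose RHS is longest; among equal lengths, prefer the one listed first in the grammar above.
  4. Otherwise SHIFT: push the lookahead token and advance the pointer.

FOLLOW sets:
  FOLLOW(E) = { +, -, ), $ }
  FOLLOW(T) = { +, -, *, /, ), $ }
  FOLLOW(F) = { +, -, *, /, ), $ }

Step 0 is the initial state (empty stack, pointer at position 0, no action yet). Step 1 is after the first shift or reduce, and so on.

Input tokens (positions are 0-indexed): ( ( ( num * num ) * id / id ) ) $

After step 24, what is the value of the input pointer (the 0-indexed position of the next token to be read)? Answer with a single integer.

Step 1: shift (. Stack=[(] ptr=1 lookahead=( remaining=[( ( num * num ) * id / id ) ) $]
Step 2: shift (. Stack=[( (] ptr=2 lookahead=( remaining=[( num * num ) * id / id ) ) $]
Step 3: shift (. Stack=[( ( (] ptr=3 lookahead=num remaining=[num * num ) * id / id ) ) $]
Step 4: shift num. Stack=[( ( ( num] ptr=4 lookahead=* remaining=[* num ) * id / id ) ) $]
Step 5: reduce F->num. Stack=[( ( ( F] ptr=4 lookahead=* remaining=[* num ) * id / id ) ) $]
Step 6: reduce T->F. Stack=[( ( ( T] ptr=4 lookahead=* remaining=[* num ) * id / id ) ) $]
Step 7: shift *. Stack=[( ( ( T *] ptr=5 lookahead=num remaining=[num ) * id / id ) ) $]
Step 8: shift num. Stack=[( ( ( T * num] ptr=6 lookahead=) remaining=[) * id / id ) ) $]
Step 9: reduce F->num. Stack=[( ( ( T * F] ptr=6 lookahead=) remaining=[) * id / id ) ) $]
Step 10: reduce T->T * F. Stack=[( ( ( T] ptr=6 lookahead=) remaining=[) * id / id ) ) $]
Step 11: reduce E->T. Stack=[( ( ( E] ptr=6 lookahead=) remaining=[) * id / id ) ) $]
Step 12: shift ). Stack=[( ( ( E )] ptr=7 lookahead=* remaining=[* id / id ) ) $]
Step 13: reduce F->( E ). Stack=[( ( F] ptr=7 lookahead=* remaining=[* id / id ) ) $]
Step 14: reduce T->F. Stack=[( ( T] ptr=7 lookahead=* remaining=[* id / id ) ) $]
Step 15: shift *. Stack=[( ( T *] ptr=8 lookahead=id remaining=[id / id ) ) $]
Step 16: shift id. Stack=[( ( T * id] ptr=9 lookahead=/ remaining=[/ id ) ) $]
Step 17: reduce F->id. Stack=[( ( T * F] ptr=9 lookahead=/ remaining=[/ id ) ) $]
Step 18: reduce T->T * F. Stack=[( ( T] ptr=9 lookahead=/ remaining=[/ id ) ) $]
Step 19: shift /. Stack=[( ( T /] ptr=10 lookahead=id remaining=[id ) ) $]
Step 20: shift id. Stack=[( ( T / id] ptr=11 lookahead=) remaining=[) ) $]
Step 21: reduce F->id. Stack=[( ( T / F] ptr=11 lookahead=) remaining=[) ) $]
Step 22: reduce T->T / F. Stack=[( ( T] ptr=11 lookahead=) remaining=[) ) $]
Step 23: reduce E->T. Stack=[( ( E] ptr=11 lookahead=) remaining=[) ) $]
Step 24: shift ). Stack=[( ( E )] ptr=12 lookahead=) remaining=[) $]

Answer: 12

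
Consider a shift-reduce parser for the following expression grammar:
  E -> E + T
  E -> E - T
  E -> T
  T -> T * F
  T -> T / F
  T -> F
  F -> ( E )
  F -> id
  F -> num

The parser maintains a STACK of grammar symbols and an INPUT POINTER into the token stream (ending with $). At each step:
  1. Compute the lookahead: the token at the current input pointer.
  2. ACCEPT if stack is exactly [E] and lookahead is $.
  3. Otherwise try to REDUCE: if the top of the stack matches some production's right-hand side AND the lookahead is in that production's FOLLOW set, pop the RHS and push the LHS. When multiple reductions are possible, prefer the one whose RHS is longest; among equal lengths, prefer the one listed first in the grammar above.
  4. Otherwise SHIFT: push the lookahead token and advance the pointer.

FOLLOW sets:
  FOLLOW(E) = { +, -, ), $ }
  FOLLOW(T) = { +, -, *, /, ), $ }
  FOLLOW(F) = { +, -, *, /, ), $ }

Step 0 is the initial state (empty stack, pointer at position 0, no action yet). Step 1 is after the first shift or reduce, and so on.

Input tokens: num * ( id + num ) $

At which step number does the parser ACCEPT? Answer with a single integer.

Answer: 19

Derivation:
Step 1: shift num. Stack=[num] ptr=1 lookahead=* remaining=[* ( id + num ) $]
Step 2: reduce F->num. Stack=[F] ptr=1 lookahead=* remaining=[* ( id + num ) $]
Step 3: reduce T->F. Stack=[T] ptr=1 lookahead=* remaining=[* ( id + num ) $]
Step 4: shift *. Stack=[T *] ptr=2 lookahead=( remaining=[( id + num ) $]
Step 5: shift (. Stack=[T * (] ptr=3 lookahead=id remaining=[id + num ) $]
Step 6: shift id. Stack=[T * ( id] ptr=4 lookahead=+ remaining=[+ num ) $]
Step 7: reduce F->id. Stack=[T * ( F] ptr=4 lookahead=+ remaining=[+ num ) $]
Step 8: reduce T->F. Stack=[T * ( T] ptr=4 lookahead=+ remaining=[+ num ) $]
Step 9: reduce E->T. Stack=[T * ( E] ptr=4 lookahead=+ remaining=[+ num ) $]
Step 10: shift +. Stack=[T * ( E +] ptr=5 lookahead=num remaining=[num ) $]
Step 11: shift num. Stack=[T * ( E + num] ptr=6 lookahead=) remaining=[) $]
Step 12: reduce F->num. Stack=[T * ( E + F] ptr=6 lookahead=) remaining=[) $]
Step 13: reduce T->F. Stack=[T * ( E + T] ptr=6 lookahead=) remaining=[) $]
Step 14: reduce E->E + T. Stack=[T * ( E] ptr=6 lookahead=) remaining=[) $]
Step 15: shift ). Stack=[T * ( E )] ptr=7 lookahead=$ remaining=[$]
Step 16: reduce F->( E ). Stack=[T * F] ptr=7 lookahead=$ remaining=[$]
Step 17: reduce T->T * F. Stack=[T] ptr=7 lookahead=$ remaining=[$]
Step 18: reduce E->T. Stack=[E] ptr=7 lookahead=$ remaining=[$]
Step 19: accept. Stack=[E] ptr=7 lookahead=$ remaining=[$]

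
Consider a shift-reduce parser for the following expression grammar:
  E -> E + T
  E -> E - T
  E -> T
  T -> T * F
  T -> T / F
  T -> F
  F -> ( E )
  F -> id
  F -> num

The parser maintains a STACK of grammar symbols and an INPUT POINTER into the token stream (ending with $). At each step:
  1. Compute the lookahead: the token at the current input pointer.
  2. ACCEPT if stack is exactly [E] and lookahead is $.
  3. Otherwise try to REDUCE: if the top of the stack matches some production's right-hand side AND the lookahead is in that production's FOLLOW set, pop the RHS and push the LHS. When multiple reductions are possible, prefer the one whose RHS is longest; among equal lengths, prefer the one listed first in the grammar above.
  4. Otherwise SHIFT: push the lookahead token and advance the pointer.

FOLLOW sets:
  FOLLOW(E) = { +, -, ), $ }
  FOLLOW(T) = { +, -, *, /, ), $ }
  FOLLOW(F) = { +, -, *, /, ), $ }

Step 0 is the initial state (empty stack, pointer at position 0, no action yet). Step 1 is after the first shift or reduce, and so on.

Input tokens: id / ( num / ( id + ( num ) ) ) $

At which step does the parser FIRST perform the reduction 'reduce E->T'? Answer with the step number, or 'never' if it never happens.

Step 1: shift id. Stack=[id] ptr=1 lookahead=/ remaining=[/ ( num / ( id + ( num ) ) ) $]
Step 2: reduce F->id. Stack=[F] ptr=1 lookahead=/ remaining=[/ ( num / ( id + ( num ) ) ) $]
Step 3: reduce T->F. Stack=[T] ptr=1 lookahead=/ remaining=[/ ( num / ( id + ( num ) ) ) $]
Step 4: shift /. Stack=[T /] ptr=2 lookahead=( remaining=[( num / ( id + ( num ) ) ) $]
Step 5: shift (. Stack=[T / (] ptr=3 lookahead=num remaining=[num / ( id + ( num ) ) ) $]
Step 6: shift num. Stack=[T / ( num] ptr=4 lookahead=/ remaining=[/ ( id + ( num ) ) ) $]
Step 7: reduce F->num. Stack=[T / ( F] ptr=4 lookahead=/ remaining=[/ ( id + ( num ) ) ) $]
Step 8: reduce T->F. Stack=[T / ( T] ptr=4 lookahead=/ remaining=[/ ( id + ( num ) ) ) $]
Step 9: shift /. Stack=[T / ( T /] ptr=5 lookahead=( remaining=[( id + ( num ) ) ) $]
Step 10: shift (. Stack=[T / ( T / (] ptr=6 lookahead=id remaining=[id + ( num ) ) ) $]
Step 11: shift id. Stack=[T / ( T / ( id] ptr=7 lookahead=+ remaining=[+ ( num ) ) ) $]
Step 12: reduce F->id. Stack=[T / ( T / ( F] ptr=7 lookahead=+ remaining=[+ ( num ) ) ) $]
Step 13: reduce T->F. Stack=[T / ( T / ( T] ptr=7 lookahead=+ remaining=[+ ( num ) ) ) $]
Step 14: reduce E->T. Stack=[T / ( T / ( E] ptr=7 lookahead=+ remaining=[+ ( num ) ) ) $]

Answer: 14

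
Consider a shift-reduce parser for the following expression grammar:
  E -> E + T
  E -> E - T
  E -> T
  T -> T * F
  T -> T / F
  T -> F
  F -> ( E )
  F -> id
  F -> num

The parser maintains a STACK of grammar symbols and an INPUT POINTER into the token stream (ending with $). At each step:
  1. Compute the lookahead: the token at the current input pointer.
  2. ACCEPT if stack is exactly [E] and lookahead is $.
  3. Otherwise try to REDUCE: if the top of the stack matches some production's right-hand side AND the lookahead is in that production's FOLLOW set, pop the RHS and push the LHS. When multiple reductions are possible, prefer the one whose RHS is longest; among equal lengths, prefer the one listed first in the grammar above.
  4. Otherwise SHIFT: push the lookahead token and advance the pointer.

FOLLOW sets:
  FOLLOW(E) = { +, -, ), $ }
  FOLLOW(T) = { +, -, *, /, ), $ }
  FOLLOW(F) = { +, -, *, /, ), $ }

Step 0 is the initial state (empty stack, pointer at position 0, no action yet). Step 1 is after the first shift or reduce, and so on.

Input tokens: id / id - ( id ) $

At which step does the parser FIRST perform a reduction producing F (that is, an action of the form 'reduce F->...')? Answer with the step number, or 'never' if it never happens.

Step 1: shift id. Stack=[id] ptr=1 lookahead=/ remaining=[/ id - ( id ) $]
Step 2: reduce F->id. Stack=[F] ptr=1 lookahead=/ remaining=[/ id - ( id ) $]

Answer: 2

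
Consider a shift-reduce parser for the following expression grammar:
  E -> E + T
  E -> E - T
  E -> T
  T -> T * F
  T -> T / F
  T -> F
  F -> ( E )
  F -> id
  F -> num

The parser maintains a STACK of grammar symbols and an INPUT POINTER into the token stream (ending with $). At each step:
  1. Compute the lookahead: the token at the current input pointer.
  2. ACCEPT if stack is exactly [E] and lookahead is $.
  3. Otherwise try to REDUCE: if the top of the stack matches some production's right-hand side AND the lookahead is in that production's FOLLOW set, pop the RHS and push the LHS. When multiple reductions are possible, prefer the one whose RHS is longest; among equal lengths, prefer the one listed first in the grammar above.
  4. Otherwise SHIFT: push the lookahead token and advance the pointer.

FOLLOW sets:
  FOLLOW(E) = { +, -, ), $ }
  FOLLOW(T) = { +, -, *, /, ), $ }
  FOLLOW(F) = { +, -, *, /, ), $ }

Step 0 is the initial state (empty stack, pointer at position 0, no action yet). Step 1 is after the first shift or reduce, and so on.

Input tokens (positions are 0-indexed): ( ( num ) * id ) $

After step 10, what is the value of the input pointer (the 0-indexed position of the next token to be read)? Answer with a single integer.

Step 1: shift (. Stack=[(] ptr=1 lookahead=( remaining=[( num ) * id ) $]
Step 2: shift (. Stack=[( (] ptr=2 lookahead=num remaining=[num ) * id ) $]
Step 3: shift num. Stack=[( ( num] ptr=3 lookahead=) remaining=[) * id ) $]
Step 4: reduce F->num. Stack=[( ( F] ptr=3 lookahead=) remaining=[) * id ) $]
Step 5: reduce T->F. Stack=[( ( T] ptr=3 lookahead=) remaining=[) * id ) $]
Step 6: reduce E->T. Stack=[( ( E] ptr=3 lookahead=) remaining=[) * id ) $]
Step 7: shift ). Stack=[( ( E )] ptr=4 lookahead=* remaining=[* id ) $]
Step 8: reduce F->( E ). Stack=[( F] ptr=4 lookahead=* remaining=[* id ) $]
Step 9: reduce T->F. Stack=[( T] ptr=4 lookahead=* remaining=[* id ) $]
Step 10: shift *. Stack=[( T *] ptr=5 lookahead=id remaining=[id ) $]

Answer: 5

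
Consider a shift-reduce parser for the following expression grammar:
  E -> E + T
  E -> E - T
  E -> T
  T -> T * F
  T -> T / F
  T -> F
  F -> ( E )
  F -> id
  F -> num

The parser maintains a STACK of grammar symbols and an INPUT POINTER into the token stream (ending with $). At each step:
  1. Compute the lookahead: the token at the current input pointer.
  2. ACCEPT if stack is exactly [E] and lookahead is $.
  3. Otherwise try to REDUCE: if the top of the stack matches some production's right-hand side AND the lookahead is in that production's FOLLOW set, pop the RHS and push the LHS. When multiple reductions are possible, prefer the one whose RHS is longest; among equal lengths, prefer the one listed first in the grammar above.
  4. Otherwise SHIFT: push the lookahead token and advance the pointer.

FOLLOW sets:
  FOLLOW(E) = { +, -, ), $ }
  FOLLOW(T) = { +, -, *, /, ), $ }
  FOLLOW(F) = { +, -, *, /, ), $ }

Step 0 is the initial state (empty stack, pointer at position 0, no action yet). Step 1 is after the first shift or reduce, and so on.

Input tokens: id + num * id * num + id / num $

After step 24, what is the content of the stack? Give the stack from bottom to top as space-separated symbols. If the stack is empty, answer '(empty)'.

Answer: E + T / F

Derivation:
Step 1: shift id. Stack=[id] ptr=1 lookahead=+ remaining=[+ num * id * num + id / num $]
Step 2: reduce F->id. Stack=[F] ptr=1 lookahead=+ remaining=[+ num * id * num + id / num $]
Step 3: reduce T->F. Stack=[T] ptr=1 lookahead=+ remaining=[+ num * id * num + id / num $]
Step 4: reduce E->T. Stack=[E] ptr=1 lookahead=+ remaining=[+ num * id * num + id / num $]
Step 5: shift +. Stack=[E +] ptr=2 lookahead=num remaining=[num * id * num + id / num $]
Step 6: shift num. Stack=[E + num] ptr=3 lookahead=* remaining=[* id * num + id / num $]
Step 7: reduce F->num. Stack=[E + F] ptr=3 lookahead=* remaining=[* id * num + id / num $]
Step 8: reduce T->F. Stack=[E + T] ptr=3 lookahead=* remaining=[* id * num + id / num $]
Step 9: shift *. Stack=[E + T *] ptr=4 lookahead=id remaining=[id * num + id / num $]
Step 10: shift id. Stack=[E + T * id] ptr=5 lookahead=* remaining=[* num + id / num $]
Step 11: reduce F->id. Stack=[E + T * F] ptr=5 lookahead=* remaining=[* num + id / num $]
Step 12: reduce T->T * F. Stack=[E + T] ptr=5 lookahead=* remaining=[* num + id / num $]
Step 13: shift *. Stack=[E + T *] ptr=6 lookahead=num remaining=[num + id / num $]
Step 14: shift num. Stack=[E + T * num] ptr=7 lookahead=+ remaining=[+ id / num $]
Step 15: reduce F->num. Stack=[E + T * F] ptr=7 lookahead=+ remaining=[+ id / num $]
Step 16: reduce T->T * F. Stack=[E + T] ptr=7 lookahead=+ remaining=[+ id / num $]
Step 17: reduce E->E + T. Stack=[E] ptr=7 lookahead=+ remaining=[+ id / num $]
Step 18: shift +. Stack=[E +] ptr=8 lookahead=id remaining=[id / num $]
Step 19: shift id. Stack=[E + id] ptr=9 lookahead=/ remaining=[/ num $]
Step 20: reduce F->id. Stack=[E + F] ptr=9 lookahead=/ remaining=[/ num $]
Step 21: reduce T->F. Stack=[E + T] ptr=9 lookahead=/ remaining=[/ num $]
Step 22: shift /. Stack=[E + T /] ptr=10 lookahead=num remaining=[num $]
Step 23: shift num. Stack=[E + T / num] ptr=11 lookahead=$ remaining=[$]
Step 24: reduce F->num. Stack=[E + T / F] ptr=11 lookahead=$ remaining=[$]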